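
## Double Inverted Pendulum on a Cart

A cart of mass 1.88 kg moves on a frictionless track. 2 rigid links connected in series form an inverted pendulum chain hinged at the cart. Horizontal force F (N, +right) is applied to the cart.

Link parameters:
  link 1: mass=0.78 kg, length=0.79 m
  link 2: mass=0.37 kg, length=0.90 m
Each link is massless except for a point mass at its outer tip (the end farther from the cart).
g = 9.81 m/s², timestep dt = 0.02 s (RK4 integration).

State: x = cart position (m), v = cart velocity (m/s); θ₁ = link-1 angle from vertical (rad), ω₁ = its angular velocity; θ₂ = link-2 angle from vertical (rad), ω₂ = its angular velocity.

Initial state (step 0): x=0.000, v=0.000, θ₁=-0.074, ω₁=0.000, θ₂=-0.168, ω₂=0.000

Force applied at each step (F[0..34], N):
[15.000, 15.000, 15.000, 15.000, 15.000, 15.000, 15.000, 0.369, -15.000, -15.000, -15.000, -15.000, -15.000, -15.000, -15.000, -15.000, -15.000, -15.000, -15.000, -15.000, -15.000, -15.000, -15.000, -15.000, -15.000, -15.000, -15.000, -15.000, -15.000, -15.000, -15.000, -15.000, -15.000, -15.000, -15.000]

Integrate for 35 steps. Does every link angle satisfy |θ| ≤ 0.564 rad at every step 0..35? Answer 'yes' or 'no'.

apply F[0]=+15.000 → step 1: x=0.002, v=0.168, θ₁=-0.076, ω₁=-0.220, θ₂=-0.168, ω₂=-0.028
apply F[1]=+15.000 → step 2: x=0.007, v=0.336, θ₁=-0.083, ω₁=-0.443, θ₂=-0.169, ω₂=-0.054
apply F[2]=+15.000 → step 3: x=0.015, v=0.505, θ₁=-0.094, ω₁=-0.669, θ₂=-0.170, ω₂=-0.078
apply F[3]=+15.000 → step 4: x=0.027, v=0.675, θ₁=-0.110, ω₁=-0.901, θ₂=-0.172, ω₂=-0.097
apply F[4]=+15.000 → step 5: x=0.042, v=0.846, θ₁=-0.130, ω₁=-1.141, θ₂=-0.174, ω₂=-0.111
apply F[5]=+15.000 → step 6: x=0.061, v=1.018, θ₁=-0.155, ω₁=-1.389, θ₂=-0.177, ω₂=-0.119
apply F[6]=+15.000 → step 7: x=0.083, v=1.191, θ₁=-0.186, ω₁=-1.646, θ₂=-0.179, ω₂=-0.120
apply F[7]=+0.369 → step 8: x=0.107, v=1.212, θ₁=-0.219, ω₁=-1.724, θ₂=-0.181, ω₂=-0.115
apply F[8]=-15.000 → step 9: x=0.130, v=1.078, θ₁=-0.253, ω₁=-1.623, θ₂=-0.183, ω₂=-0.099
apply F[9]=-15.000 → step 10: x=0.150, v=0.949, θ₁=-0.284, ω₁=-1.540, θ₂=-0.185, ω₂=-0.074
apply F[10]=-15.000 → step 11: x=0.168, v=0.823, θ₁=-0.314, ω₁=-1.473, θ₂=-0.186, ω₂=-0.039
apply F[11]=-15.000 → step 12: x=0.183, v=0.701, θ₁=-0.343, ω₁=-1.424, θ₂=-0.187, ω₂=0.005
apply F[12]=-15.000 → step 13: x=0.196, v=0.582, θ₁=-0.371, ω₁=-1.389, θ₂=-0.186, ω₂=0.058
apply F[13]=-15.000 → step 14: x=0.206, v=0.467, θ₁=-0.399, ω₁=-1.369, θ₂=-0.184, ω₂=0.121
apply F[14]=-15.000 → step 15: x=0.215, v=0.354, θ₁=-0.426, ω₁=-1.363, θ₂=-0.181, ω₂=0.192
apply F[15]=-15.000 → step 16: x=0.220, v=0.244, θ₁=-0.454, ω₁=-1.371, θ₂=-0.177, ω₂=0.272
apply F[16]=-15.000 → step 17: x=0.224, v=0.135, θ₁=-0.481, ω₁=-1.391, θ₂=-0.170, ω₂=0.360
apply F[17]=-15.000 → step 18: x=0.226, v=0.029, θ₁=-0.509, ω₁=-1.423, θ₂=-0.162, ω₂=0.456
apply F[18]=-15.000 → step 19: x=0.225, v=-0.077, θ₁=-0.538, ω₁=-1.467, θ₂=-0.152, ω₂=0.560
apply F[19]=-15.000 → step 20: x=0.223, v=-0.181, θ₁=-0.568, ω₁=-1.522, θ₂=-0.140, ω₂=0.672
apply F[20]=-15.000 → step 21: x=0.218, v=-0.285, θ₁=-0.599, ω₁=-1.586, θ₂=-0.125, ω₂=0.789
apply F[21]=-15.000 → step 22: x=0.211, v=-0.389, θ₁=-0.632, ω₁=-1.659, θ₂=-0.108, ω₂=0.913
apply F[22]=-15.000 → step 23: x=0.203, v=-0.493, θ₁=-0.666, ω₁=-1.740, θ₂=-0.089, ω₂=1.041
apply F[23]=-15.000 → step 24: x=0.192, v=-0.598, θ₁=-0.701, ω₁=-1.828, θ₂=-0.066, ω₂=1.172
apply F[24]=-15.000 → step 25: x=0.179, v=-0.705, θ₁=-0.739, ω₁=-1.922, θ₂=-0.042, ω₂=1.305
apply F[25]=-15.000 → step 26: x=0.163, v=-0.813, θ₁=-0.778, ω₁=-2.020, θ₂=-0.014, ω₂=1.438
apply F[26]=-15.000 → step 27: x=0.146, v=-0.924, θ₁=-0.820, ω₁=-2.122, θ₂=0.016, ω₂=1.569
apply F[27]=-15.000 → step 28: x=0.127, v=-1.037, θ₁=-0.863, ω₁=-2.227, θ₂=0.049, ω₂=1.697
apply F[28]=-15.000 → step 29: x=0.105, v=-1.153, θ₁=-0.909, ω₁=-2.334, θ₂=0.084, ω₂=1.821
apply F[29]=-15.000 → step 30: x=0.080, v=-1.272, θ₁=-0.956, ω₁=-2.443, θ₂=0.121, ω₂=1.937
apply F[30]=-15.000 → step 31: x=0.054, v=-1.394, θ₁=-1.006, ω₁=-2.555, θ₂=0.161, ω₂=2.046
apply F[31]=-15.000 → step 32: x=0.025, v=-1.519, θ₁=-1.059, ω₁=-2.669, θ₂=0.203, ω₂=2.145
apply F[32]=-15.000 → step 33: x=-0.007, v=-1.649, θ₁=-1.113, ω₁=-2.787, θ₂=0.247, ω₂=2.234
apply F[33]=-15.000 → step 34: x=-0.041, v=-1.782, θ₁=-1.170, ω₁=-2.910, θ₂=0.292, ω₂=2.311
apply F[34]=-15.000 → step 35: x=-0.078, v=-1.919, θ₁=-1.230, ω₁=-3.039, θ₂=0.339, ω₂=2.375
Max |angle| over trajectory = 1.230 rad; bound = 0.564 → exceeded.

Answer: no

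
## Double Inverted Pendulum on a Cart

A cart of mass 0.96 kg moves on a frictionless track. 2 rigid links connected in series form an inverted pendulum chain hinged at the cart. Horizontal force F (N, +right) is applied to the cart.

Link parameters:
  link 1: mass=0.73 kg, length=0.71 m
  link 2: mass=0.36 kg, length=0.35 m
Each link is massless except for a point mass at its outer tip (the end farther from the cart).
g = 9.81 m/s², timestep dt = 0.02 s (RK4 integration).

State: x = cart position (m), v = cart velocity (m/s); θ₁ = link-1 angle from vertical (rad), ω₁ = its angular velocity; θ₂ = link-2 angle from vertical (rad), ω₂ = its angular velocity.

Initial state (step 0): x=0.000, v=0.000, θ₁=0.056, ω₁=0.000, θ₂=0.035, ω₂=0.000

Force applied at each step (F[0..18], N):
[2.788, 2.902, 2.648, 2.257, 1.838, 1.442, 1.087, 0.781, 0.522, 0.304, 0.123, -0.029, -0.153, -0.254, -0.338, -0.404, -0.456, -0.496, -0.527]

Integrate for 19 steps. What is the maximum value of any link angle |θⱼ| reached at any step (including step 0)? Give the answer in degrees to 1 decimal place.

apply F[0]=+2.788 → step 1: x=0.000, v=0.046, θ₁=0.056, ω₁=-0.046, θ₂=0.035, ω₂=-0.018
apply F[1]=+2.902 → step 2: x=0.002, v=0.094, θ₁=0.054, ω₁=-0.095, θ₂=0.034, ω₂=-0.035
apply F[2]=+2.648 → step 3: x=0.004, v=0.137, θ₁=0.052, ω₁=-0.139, θ₂=0.033, ω₂=-0.051
apply F[3]=+2.257 → step 4: x=0.007, v=0.173, θ₁=0.049, ω₁=-0.173, θ₂=0.032, ω₂=-0.066
apply F[4]=+1.838 → step 5: x=0.011, v=0.200, θ₁=0.045, ω₁=-0.197, θ₂=0.031, ω₂=-0.079
apply F[5]=+1.442 → step 6: x=0.015, v=0.221, θ₁=0.041, ω₁=-0.212, θ₂=0.029, ω₂=-0.089
apply F[6]=+1.087 → step 7: x=0.020, v=0.235, θ₁=0.037, ω₁=-0.220, θ₂=0.027, ω₂=-0.098
apply F[7]=+0.781 → step 8: x=0.025, v=0.244, θ₁=0.032, ω₁=-0.221, θ₂=0.025, ω₂=-0.105
apply F[8]=+0.522 → step 9: x=0.029, v=0.248, θ₁=0.028, ω₁=-0.218, θ₂=0.023, ω₂=-0.110
apply F[9]=+0.304 → step 10: x=0.034, v=0.248, θ₁=0.023, ω₁=-0.212, θ₂=0.021, ω₂=-0.113
apply F[10]=+0.123 → step 11: x=0.039, v=0.246, θ₁=0.019, ω₁=-0.202, θ₂=0.019, ω₂=-0.114
apply F[11]=-0.029 → step 12: x=0.044, v=0.242, θ₁=0.015, ω₁=-0.191, θ₂=0.016, ω₂=-0.114
apply F[12]=-0.153 → step 13: x=0.049, v=0.236, θ₁=0.012, ω₁=-0.179, θ₂=0.014, ω₂=-0.113
apply F[13]=-0.254 → step 14: x=0.054, v=0.228, θ₁=0.008, ω₁=-0.166, θ₂=0.012, ω₂=-0.111
apply F[14]=-0.338 → step 15: x=0.058, v=0.220, θ₁=0.005, ω₁=-0.153, θ₂=0.010, ω₂=-0.107
apply F[15]=-0.404 → step 16: x=0.062, v=0.210, θ₁=0.002, ω₁=-0.139, θ₂=0.007, ω₂=-0.103
apply F[16]=-0.456 → step 17: x=0.067, v=0.201, θ₁=-0.000, ω₁=-0.126, θ₂=0.005, ω₂=-0.099
apply F[17]=-0.496 → step 18: x=0.070, v=0.191, θ₁=-0.003, ω₁=-0.114, θ₂=0.004, ω₂=-0.093
apply F[18]=-0.527 → step 19: x=0.074, v=0.181, θ₁=-0.005, ω₁=-0.101, θ₂=0.002, ω₂=-0.088
Max |angle| over trajectory = 0.056 rad = 3.2°.

Answer: 3.2°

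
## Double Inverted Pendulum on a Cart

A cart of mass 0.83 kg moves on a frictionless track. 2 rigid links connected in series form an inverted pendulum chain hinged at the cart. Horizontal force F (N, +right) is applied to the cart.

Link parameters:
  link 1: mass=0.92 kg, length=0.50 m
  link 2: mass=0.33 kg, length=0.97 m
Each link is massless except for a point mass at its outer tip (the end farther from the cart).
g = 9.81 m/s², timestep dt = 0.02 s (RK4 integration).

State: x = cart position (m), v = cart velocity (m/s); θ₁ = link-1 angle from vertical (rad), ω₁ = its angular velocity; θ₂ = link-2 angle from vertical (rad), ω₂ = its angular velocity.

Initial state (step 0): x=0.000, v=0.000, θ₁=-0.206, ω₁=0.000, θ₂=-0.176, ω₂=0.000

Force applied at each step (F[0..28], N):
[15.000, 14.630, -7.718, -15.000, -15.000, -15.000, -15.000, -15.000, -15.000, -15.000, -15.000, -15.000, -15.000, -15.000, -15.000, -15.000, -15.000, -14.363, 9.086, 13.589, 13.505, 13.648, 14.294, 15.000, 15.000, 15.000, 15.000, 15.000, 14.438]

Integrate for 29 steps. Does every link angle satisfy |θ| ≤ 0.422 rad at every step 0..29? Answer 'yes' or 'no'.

apply F[0]=+15.000 → step 1: x=0.004, v=0.395, θ₁=-0.215, ω₁=-0.857, θ₂=-0.176, ω₂=0.005
apply F[1]=+14.630 → step 2: x=0.016, v=0.777, θ₁=-0.240, ω₁=-1.693, θ₂=-0.176, ω₂=0.011
apply F[2]=-7.718 → step 3: x=0.030, v=0.664, θ₁=-0.273, ω₁=-1.585, θ₂=-0.175, ω₂=0.033
apply F[3]=-15.000 → step 4: x=0.041, v=0.406, θ₁=-0.301, ω₁=-1.220, θ₂=-0.174, ω₂=0.071
apply F[4]=-15.000 → step 5: x=0.046, v=0.160, θ₁=-0.322, ω₁=-0.896, θ₂=-0.172, ω₂=0.119
apply F[5]=-15.000 → step 6: x=0.047, v=-0.078, θ₁=-0.337, ω₁=-0.602, θ₂=-0.170, ω₂=0.175
apply F[6]=-15.000 → step 7: x=0.043, v=-0.309, θ₁=-0.346, ω₁=-0.329, θ₂=-0.165, ω₂=0.238
apply F[7]=-15.000 → step 8: x=0.035, v=-0.538, θ₁=-0.350, ω₁=-0.067, θ₂=-0.160, ω₂=0.304
apply F[8]=-15.000 → step 9: x=0.022, v=-0.766, θ₁=-0.349, ω₁=0.193, θ₂=-0.153, ω₂=0.374
apply F[9]=-15.000 → step 10: x=0.004, v=-0.996, θ₁=-0.342, ω₁=0.457, θ₂=-0.145, ω₂=0.444
apply F[10]=-15.000 → step 11: x=-0.018, v=-1.231, θ₁=-0.330, ω₁=0.736, θ₂=-0.135, ω₂=0.514
apply F[11]=-15.000 → step 12: x=-0.045, v=-1.473, θ₁=-0.313, ω₁=1.039, θ₂=-0.125, ω₂=0.581
apply F[12]=-15.000 → step 13: x=-0.077, v=-1.726, θ₁=-0.289, ω₁=1.375, θ₂=-0.112, ω₂=0.643
apply F[13]=-15.000 → step 14: x=-0.114, v=-1.993, θ₁=-0.257, ω₁=1.756, θ₂=-0.099, ω₂=0.697
apply F[14]=-15.000 → step 15: x=-0.157, v=-2.278, θ₁=-0.218, ω₁=2.196, θ₂=-0.084, ω₂=0.741
apply F[15]=-15.000 → step 16: x=-0.205, v=-2.585, θ₁=-0.169, ω₁=2.707, θ₂=-0.069, ω₂=0.772
apply F[16]=-15.000 → step 17: x=-0.260, v=-2.915, θ₁=-0.109, ω₁=3.298, θ₂=-0.054, ω₂=0.788
apply F[17]=-14.363 → step 18: x=-0.322, v=-3.251, θ₁=-0.037, ω₁=3.937, θ₂=-0.038, ω₂=0.792
apply F[18]=+9.086 → step 19: x=-0.385, v=-3.032, θ₁=0.037, ω₁=3.502, θ₂=-0.022, ω₂=0.789
apply F[19]=+13.589 → step 20: x=-0.442, v=-2.717, θ₁=0.101, ω₁=2.907, θ₂=-0.006, ω₂=0.776
apply F[20]=+13.505 → step 21: x=-0.494, v=-2.423, θ₁=0.154, ω₁=2.387, θ₂=0.009, ω₂=0.747
apply F[21]=+13.648 → step 22: x=-0.539, v=-2.144, θ₁=0.197, ω₁=1.929, θ₂=0.023, ω₂=0.705
apply F[22]=+14.294 → step 23: x=-0.579, v=-1.869, θ₁=0.231, ω₁=1.503, θ₂=0.037, ω₂=0.649
apply F[23]=+15.000 → step 24: x=-0.614, v=-1.594, θ₁=0.257, ω₁=1.096, θ₂=0.049, ω₂=0.583
apply F[24]=+15.000 → step 25: x=-0.643, v=-1.330, θ₁=0.276, ω₁=0.725, θ₂=0.060, ω₂=0.511
apply F[25]=+15.000 → step 26: x=-0.667, v=-1.074, θ₁=0.287, ω₁=0.380, θ₂=0.070, ω₂=0.435
apply F[26]=+15.000 → step 27: x=-0.686, v=-0.821, θ₁=0.291, ω₁=0.046, θ₂=0.078, ω₂=0.359
apply F[27]=+15.000 → step 28: x=-0.700, v=-0.570, θ₁=0.288, ω₁=-0.287, θ₂=0.084, ω₂=0.285
apply F[28]=+14.438 → step 29: x=-0.709, v=-0.328, θ₁=0.280, ω₁=-0.607, θ₂=0.089, ω₂=0.216
Max |angle| over trajectory = 0.350 rad; bound = 0.422 → within bound.

Answer: yes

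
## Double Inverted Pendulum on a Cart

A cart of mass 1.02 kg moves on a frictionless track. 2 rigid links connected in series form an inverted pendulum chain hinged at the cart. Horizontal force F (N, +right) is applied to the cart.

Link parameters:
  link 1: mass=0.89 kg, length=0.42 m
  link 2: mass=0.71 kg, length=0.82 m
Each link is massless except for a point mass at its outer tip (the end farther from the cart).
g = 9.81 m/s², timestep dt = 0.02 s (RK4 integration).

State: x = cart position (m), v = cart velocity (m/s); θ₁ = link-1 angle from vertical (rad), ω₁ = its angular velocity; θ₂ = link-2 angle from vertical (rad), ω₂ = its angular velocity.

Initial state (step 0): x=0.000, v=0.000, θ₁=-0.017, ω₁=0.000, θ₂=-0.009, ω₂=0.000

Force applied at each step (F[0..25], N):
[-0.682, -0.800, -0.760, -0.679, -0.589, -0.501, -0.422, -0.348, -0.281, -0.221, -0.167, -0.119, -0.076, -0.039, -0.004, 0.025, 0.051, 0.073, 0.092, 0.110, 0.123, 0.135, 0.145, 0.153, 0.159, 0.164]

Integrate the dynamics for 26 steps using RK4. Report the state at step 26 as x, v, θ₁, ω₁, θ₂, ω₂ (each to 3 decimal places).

apply F[0]=-0.682 → step 1: x=-0.000, v=-0.008, θ₁=-0.017, ω₁=0.008, θ₂=-0.009, ω₂=0.003
apply F[1]=-0.800 → step 2: x=-0.000, v=-0.019, θ₁=-0.017, ω₁=0.023, θ₂=-0.009, ω₂=0.007
apply F[2]=-0.760 → step 3: x=-0.001, v=-0.029, θ₁=-0.016, ω₁=0.036, θ₂=-0.009, ω₂=0.010
apply F[3]=-0.679 → step 4: x=-0.001, v=-0.037, θ₁=-0.015, ω₁=0.046, θ₂=-0.008, ω₂=0.013
apply F[4]=-0.589 → step 5: x=-0.002, v=-0.044, θ₁=-0.014, ω₁=0.054, θ₂=-0.008, ω₂=0.016
apply F[5]=-0.501 → step 6: x=-0.003, v=-0.050, θ₁=-0.013, ω₁=0.058, θ₂=-0.008, ω₂=0.018
apply F[6]=-0.422 → step 7: x=-0.004, v=-0.054, θ₁=-0.012, ω₁=0.061, θ₂=-0.007, ω₂=0.020
apply F[7]=-0.348 → step 8: x=-0.005, v=-0.057, θ₁=-0.011, ω₁=0.063, θ₂=-0.007, ω₂=0.022
apply F[8]=-0.281 → step 9: x=-0.007, v=-0.060, θ₁=-0.009, ω₁=0.062, θ₂=-0.007, ω₂=0.024
apply F[9]=-0.221 → step 10: x=-0.008, v=-0.062, θ₁=-0.008, ω₁=0.061, θ₂=-0.006, ω₂=0.025
apply F[10]=-0.167 → step 11: x=-0.009, v=-0.062, θ₁=-0.007, ω₁=0.059, θ₂=-0.006, ω₂=0.025
apply F[11]=-0.119 → step 12: x=-0.010, v=-0.063, θ₁=-0.006, ω₁=0.057, θ₂=-0.005, ω₂=0.026
apply F[12]=-0.076 → step 13: x=-0.012, v=-0.063, θ₁=-0.005, ω₁=0.054, θ₂=-0.005, ω₂=0.026
apply F[13]=-0.039 → step 14: x=-0.013, v=-0.062, θ₁=-0.004, ω₁=0.051, θ₂=-0.004, ω₂=0.026
apply F[14]=-0.004 → step 15: x=-0.014, v=-0.061, θ₁=-0.003, ω₁=0.047, θ₂=-0.004, ω₂=0.026
apply F[15]=+0.025 → step 16: x=-0.015, v=-0.060, θ₁=-0.002, ω₁=0.044, θ₂=-0.003, ω₂=0.025
apply F[16]=+0.051 → step 17: x=-0.016, v=-0.059, θ₁=-0.001, ω₁=0.040, θ₂=-0.003, ω₂=0.025
apply F[17]=+0.073 → step 18: x=-0.018, v=-0.057, θ₁=-0.000, ω₁=0.037, θ₂=-0.002, ω₂=0.024
apply F[18]=+0.092 → step 19: x=-0.019, v=-0.055, θ₁=0.001, ω₁=0.034, θ₂=-0.002, ω₂=0.023
apply F[19]=+0.110 → step 20: x=-0.020, v=-0.053, θ₁=0.001, ω₁=0.030, θ₂=-0.001, ω₂=0.022
apply F[20]=+0.123 → step 21: x=-0.021, v=-0.052, θ₁=0.002, ω₁=0.027, θ₂=-0.001, ω₂=0.021
apply F[21]=+0.135 → step 22: x=-0.022, v=-0.049, θ₁=0.002, ω₁=0.024, θ₂=-0.000, ω₂=0.020
apply F[22]=+0.145 → step 23: x=-0.023, v=-0.047, θ₁=0.003, ω₁=0.022, θ₂=0.000, ω₂=0.019
apply F[23]=+0.153 → step 24: x=-0.024, v=-0.045, θ₁=0.003, ω₁=0.019, θ₂=0.000, ω₂=0.018
apply F[24]=+0.159 → step 25: x=-0.025, v=-0.043, θ₁=0.004, ω₁=0.017, θ₂=0.001, ω₂=0.017
apply F[25]=+0.164 → step 26: x=-0.025, v=-0.041, θ₁=0.004, ω₁=0.014, θ₂=0.001, ω₂=0.015

Answer: x=-0.025, v=-0.041, θ₁=0.004, ω₁=0.014, θ₂=0.001, ω₂=0.015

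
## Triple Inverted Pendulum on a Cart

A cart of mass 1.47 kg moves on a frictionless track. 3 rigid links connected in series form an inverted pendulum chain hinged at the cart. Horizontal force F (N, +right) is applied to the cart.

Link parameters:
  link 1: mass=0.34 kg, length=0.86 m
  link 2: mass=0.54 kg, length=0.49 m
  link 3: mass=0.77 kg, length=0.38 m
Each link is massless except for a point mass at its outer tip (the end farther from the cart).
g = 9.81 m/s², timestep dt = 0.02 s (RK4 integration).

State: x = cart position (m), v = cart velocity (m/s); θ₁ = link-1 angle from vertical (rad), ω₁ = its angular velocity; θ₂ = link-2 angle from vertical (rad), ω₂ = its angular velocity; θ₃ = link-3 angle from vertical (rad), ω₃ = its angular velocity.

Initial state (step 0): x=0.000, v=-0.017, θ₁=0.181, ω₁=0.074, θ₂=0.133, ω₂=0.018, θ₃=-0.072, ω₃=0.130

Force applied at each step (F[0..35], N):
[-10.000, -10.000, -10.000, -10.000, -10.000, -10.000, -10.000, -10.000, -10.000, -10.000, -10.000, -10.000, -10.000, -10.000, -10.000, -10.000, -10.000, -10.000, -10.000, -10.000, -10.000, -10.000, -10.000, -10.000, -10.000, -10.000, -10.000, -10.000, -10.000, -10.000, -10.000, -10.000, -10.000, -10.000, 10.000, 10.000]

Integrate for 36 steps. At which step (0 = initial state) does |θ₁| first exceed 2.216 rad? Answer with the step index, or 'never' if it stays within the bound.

Answer: never

Derivation:
apply F[0]=-10.000 → step 1: x=-0.002, v=-0.184, θ₁=0.185, ω₁=0.340, θ₂=0.133, ω₂=0.031, θ₃=-0.071, ω₃=-0.066
apply F[1]=-10.000 → step 2: x=-0.007, v=-0.352, θ₁=0.195, ω₁=0.611, θ₂=0.134, ω₂=0.034, θ₃=-0.075, ω₃=-0.258
apply F[2]=-10.000 → step 3: x=-0.016, v=-0.519, θ₁=0.210, ω₁=0.888, θ₂=0.135, ω₂=0.024, θ₃=-0.082, ω₃=-0.442
apply F[3]=-10.000 → step 4: x=-0.028, v=-0.686, θ₁=0.230, ω₁=1.174, θ₂=0.135, ω₂=-0.005, θ₃=-0.092, ω₃=-0.615
apply F[4]=-10.000 → step 5: x=-0.043, v=-0.851, θ₁=0.257, ω₁=1.465, θ₂=0.134, ω₂=-0.052, θ₃=-0.106, ω₃=-0.770
apply F[5]=-10.000 → step 6: x=-0.062, v=-1.013, θ₁=0.289, ω₁=1.759, θ₂=0.133, ω₂=-0.113, θ₃=-0.123, ω₃=-0.900
apply F[6]=-10.000 → step 7: x=-0.084, v=-1.170, θ₁=0.327, ω₁=2.048, θ₂=0.130, ω₂=-0.179, θ₃=-0.142, ω₃=-0.998
apply F[7]=-10.000 → step 8: x=-0.109, v=-1.320, θ₁=0.371, ω₁=2.324, θ₂=0.126, ω₂=-0.234, θ₃=-0.163, ω₃=-1.059
apply F[8]=-10.000 → step 9: x=-0.137, v=-1.462, θ₁=0.420, ω₁=2.578, θ₂=0.121, ω₂=-0.264, θ₃=-0.184, ω₃=-1.081
apply F[9]=-10.000 → step 10: x=-0.167, v=-1.595, θ₁=0.474, ω₁=2.806, θ₂=0.115, ω₂=-0.252, θ₃=-0.206, ω₃=-1.068
apply F[10]=-10.000 → step 11: x=-0.200, v=-1.719, θ₁=0.532, ω₁=3.006, θ₂=0.111, ω₂=-0.190, θ₃=-0.227, ω₃=-1.025
apply F[11]=-10.000 → step 12: x=-0.236, v=-1.835, θ₁=0.594, ω₁=3.181, θ₂=0.108, ω₂=-0.072, θ₃=-0.246, ω₃=-0.958
apply F[12]=-10.000 → step 13: x=-0.274, v=-1.942, θ₁=0.659, ω₁=3.334, θ₂=0.108, ω₂=0.102, θ₃=-0.265, ω₃=-0.874
apply F[13]=-10.000 → step 14: x=-0.314, v=-2.042, θ₁=0.727, ω₁=3.468, θ₂=0.113, ω₂=0.332, θ₃=-0.281, ω₃=-0.776
apply F[14]=-10.000 → step 15: x=-0.355, v=-2.135, θ₁=0.798, ω₁=3.587, θ₂=0.122, ω₂=0.616, θ₃=-0.296, ω₃=-0.667
apply F[15]=-10.000 → step 16: x=-0.399, v=-2.221, θ₁=0.870, ω₁=3.692, θ₂=0.138, ω₂=0.951, θ₃=-0.308, ω₃=-0.547
apply F[16]=-10.000 → step 17: x=-0.444, v=-2.300, θ₁=0.945, ω₁=3.784, θ₂=0.160, ω₂=1.335, θ₃=-0.317, ω₃=-0.414
apply F[17]=-10.000 → step 18: x=-0.491, v=-2.372, θ₁=1.022, ω₁=3.861, θ₂=0.191, ω₂=1.767, θ₃=-0.324, ω₃=-0.264
apply F[18]=-10.000 → step 19: x=-0.539, v=-2.437, θ₁=1.099, ω₁=3.921, θ₂=0.231, ω₂=2.243, θ₃=-0.328, ω₃=-0.093
apply F[19]=-10.000 → step 20: x=-0.588, v=-2.494, θ₁=1.178, ω₁=3.960, θ₂=0.281, ω₂=2.759, θ₃=-0.328, ω₃=0.106
apply F[20]=-10.000 → step 21: x=-0.639, v=-2.543, θ₁=1.258, ω₁=3.972, θ₂=0.342, ω₂=3.312, θ₃=-0.323, ω₃=0.344
apply F[21]=-10.000 → step 22: x=-0.690, v=-2.585, θ₁=1.337, ω₁=3.953, θ₂=0.414, ω₂=3.896, θ₃=-0.314, ω₃=0.634
apply F[22]=-10.000 → step 23: x=-0.742, v=-2.619, θ₁=1.416, ω₁=3.897, θ₂=0.498, ω₂=4.505, θ₃=-0.298, ω₃=0.990
apply F[23]=-10.000 → step 24: x=-0.795, v=-2.645, θ₁=1.493, ω₁=3.796, θ₂=0.594, ω₂=5.131, θ₃=-0.274, ω₃=1.431
apply F[24]=-10.000 → step 25: x=-0.848, v=-2.662, θ₁=1.567, ω₁=3.647, θ₂=0.703, ω₂=5.768, θ₃=-0.240, ω₃=1.980
apply F[25]=-10.000 → step 26: x=-0.901, v=-2.669, θ₁=1.638, ω₁=3.446, θ₂=0.825, ω₂=6.407, θ₃=-0.193, ω₃=2.663
apply F[26]=-10.000 → step 27: x=-0.955, v=-2.662, θ₁=1.705, ω₁=3.194, θ₂=0.960, ω₂=7.033, θ₃=-0.132, ω₃=3.511
apply F[27]=-10.000 → step 28: x=-1.008, v=-2.637, θ₁=1.766, ω₁=2.897, θ₂=1.106, ω₂=7.621, θ₃=-0.052, ω₃=4.560
apply F[28]=-10.000 → step 29: x=-1.060, v=-2.590, θ₁=1.820, ω₁=2.576, θ₂=1.264, ω₂=8.120, θ₃=0.052, ω₃=5.846
apply F[29]=-10.000 → step 30: x=-1.111, v=-2.514, θ₁=1.869, ω₁=2.269, θ₂=1.430, ω₂=8.436, θ₃=0.184, ω₃=7.397
apply F[30]=-10.000 → step 31: x=-1.160, v=-2.407, θ₁=1.912, ω₁=2.037, θ₂=1.599, ω₂=8.407, θ₃=0.350, ω₃=9.200
apply F[31]=-10.000 → step 32: x=-1.207, v=-2.276, θ₁=1.951, ω₁=1.943, θ₂=1.762, ω₂=7.837, θ₃=0.553, ω₃=11.175
apply F[32]=-10.000 → step 33: x=-1.251, v=-2.128, θ₁=1.990, ω₁=2.014, θ₂=1.908, ω₂=6.585, θ₃=0.797, ω₃=13.211
apply F[33]=-10.000 → step 34: x=-1.292, v=-1.954, θ₁=2.033, ω₁=2.233, θ₂=2.021, ω₂=4.637, θ₃=1.082, ω₃=15.312
apply F[34]=+10.000 → step 35: x=-1.327, v=-1.520, θ₁=2.082, ω₁=2.679, θ₂=2.091, ω₂=2.263, θ₃=1.407, ω₃=17.276
apply F[35]=+10.000 → step 36: x=-1.351, v=-0.862, θ₁=2.141, ω₁=3.243, θ₂=2.111, ω₂=-0.119, θ₃=1.776, ω₃=19.601
max |θ₁| = 2.141 ≤ 2.216 over all 37 states.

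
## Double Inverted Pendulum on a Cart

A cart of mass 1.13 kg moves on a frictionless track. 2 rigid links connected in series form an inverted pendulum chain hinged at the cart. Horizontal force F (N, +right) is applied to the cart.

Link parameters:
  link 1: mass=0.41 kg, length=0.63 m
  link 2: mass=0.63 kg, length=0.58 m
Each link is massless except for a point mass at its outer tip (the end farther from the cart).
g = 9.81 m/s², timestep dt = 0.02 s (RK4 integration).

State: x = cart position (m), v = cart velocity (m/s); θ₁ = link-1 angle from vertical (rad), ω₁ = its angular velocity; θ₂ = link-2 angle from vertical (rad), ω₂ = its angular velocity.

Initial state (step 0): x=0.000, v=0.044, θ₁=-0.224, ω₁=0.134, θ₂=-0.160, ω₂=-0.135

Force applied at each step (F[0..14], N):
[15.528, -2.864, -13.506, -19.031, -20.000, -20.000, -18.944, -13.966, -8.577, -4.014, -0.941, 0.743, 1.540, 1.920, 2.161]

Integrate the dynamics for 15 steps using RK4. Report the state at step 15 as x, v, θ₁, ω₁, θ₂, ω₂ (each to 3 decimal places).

Answer: x=-0.226, v=-1.211, θ₁=-0.043, ω₁=0.851, θ₂=-0.060, ω₂=0.557

Derivation:
apply F[0]=+15.528 → step 1: x=0.004, v=0.344, θ₁=-0.227, ω₁=-0.419, θ₂=-0.162, ω₂=-0.101
apply F[1]=-2.864 → step 2: x=0.011, v=0.333, θ₁=-0.236, ω₁=-0.505, θ₂=-0.164, ω₂=-0.045
apply F[2]=-13.506 → step 3: x=0.015, v=0.145, θ₁=-0.244, ω₁=-0.331, θ₂=-0.164, ω₂=0.033
apply F[3]=-19.031 → step 4: x=0.016, v=-0.135, θ₁=-0.248, ω₁=-0.029, θ₂=-0.162, ω₂=0.126
apply F[4]=-20.000 → step 5: x=0.010, v=-0.430, θ₁=-0.245, ω₁=0.295, θ₂=-0.159, ω₂=0.223
apply F[5]=-20.000 → step 6: x=-0.002, v=-0.728, θ₁=-0.236, ω₁=0.627, θ₂=-0.153, ω₂=0.318
apply F[6]=-18.944 → step 7: x=-0.019, v=-1.012, θ₁=-0.220, ω₁=0.950, θ₂=-0.146, ω₂=0.402
apply F[7]=-13.966 → step 8: x=-0.041, v=-1.218, θ₁=-0.199, ω₁=1.167, θ₂=-0.138, ω₂=0.467
apply F[8]=-8.577 → step 9: x=-0.067, v=-1.336, θ₁=-0.175, ω₁=1.269, θ₂=-0.128, ω₂=0.514
apply F[9]=-4.014 → step 10: x=-0.094, v=-1.381, θ₁=-0.150, ω₁=1.271, θ₂=-0.117, ω₂=0.545
apply F[10]=-0.941 → step 11: x=-0.122, v=-1.376, θ₁=-0.125, ω₁=1.210, θ₂=-0.106, ω₂=0.564
apply F[11]=+0.743 → step 12: x=-0.149, v=-1.345, θ₁=-0.102, ω₁=1.121, θ₂=-0.095, ω₂=0.573
apply F[12]=+1.540 → step 13: x=-0.175, v=-1.303, θ₁=-0.080, ω₁=1.026, θ₂=-0.083, ω₂=0.575
apply F[13]=+1.920 → step 14: x=-0.201, v=-1.258, θ₁=-0.060, ω₁=0.935, θ₂=-0.072, ω₂=0.569
apply F[14]=+2.161 → step 15: x=-0.226, v=-1.211, θ₁=-0.043, ω₁=0.851, θ₂=-0.060, ω₂=0.557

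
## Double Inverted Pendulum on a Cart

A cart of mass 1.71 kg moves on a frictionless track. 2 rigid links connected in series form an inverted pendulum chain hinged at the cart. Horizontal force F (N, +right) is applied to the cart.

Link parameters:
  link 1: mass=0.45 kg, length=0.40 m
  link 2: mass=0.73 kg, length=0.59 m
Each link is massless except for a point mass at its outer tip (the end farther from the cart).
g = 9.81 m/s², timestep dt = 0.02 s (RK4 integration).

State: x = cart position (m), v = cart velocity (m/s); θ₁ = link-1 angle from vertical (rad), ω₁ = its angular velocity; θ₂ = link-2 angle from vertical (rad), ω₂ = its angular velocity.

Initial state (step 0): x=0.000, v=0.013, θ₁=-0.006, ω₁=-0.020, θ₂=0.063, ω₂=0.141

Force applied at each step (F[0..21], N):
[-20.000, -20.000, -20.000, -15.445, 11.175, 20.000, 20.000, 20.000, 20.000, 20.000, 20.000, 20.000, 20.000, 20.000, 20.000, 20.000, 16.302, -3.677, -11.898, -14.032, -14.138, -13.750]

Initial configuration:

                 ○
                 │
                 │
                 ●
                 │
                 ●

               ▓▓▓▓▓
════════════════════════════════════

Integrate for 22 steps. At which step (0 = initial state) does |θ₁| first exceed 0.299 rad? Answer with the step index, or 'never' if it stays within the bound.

Answer: never

Derivation:
apply F[0]=-20.000 → step 1: x=-0.002, v=-0.220, θ₁=-0.001, ω₁=0.507, θ₂=0.066, ω₂=0.201
apply F[1]=-20.000 → step 2: x=-0.009, v=-0.455, θ₁=0.014, ω₁=1.048, θ₂=0.071, ω₂=0.253
apply F[2]=-20.000 → step 3: x=-0.020, v=-0.692, θ₁=0.041, ω₁=1.621, θ₂=0.076, ω₂=0.290
apply F[3]=-15.445 → step 4: x=-0.036, v=-0.879, θ₁=0.078, ω₁=2.103, θ₂=0.082, ω₂=0.304
apply F[4]=+11.175 → step 5: x=-0.052, v=-0.760, θ₁=0.118, ω₁=1.864, θ₂=0.088, ω₂=0.294
apply F[5]=+20.000 → step 6: x=-0.065, v=-0.545, θ₁=0.151, ω₁=1.433, θ₂=0.094, ω₂=0.255
apply F[6]=+20.000 → step 7: x=-0.074, v=-0.335, θ₁=0.175, ω₁=1.053, θ₂=0.099, ω₂=0.192
apply F[7]=+20.000 → step 8: x=-0.079, v=-0.129, θ₁=0.193, ω₁=0.713, θ₂=0.102, ω₂=0.108
apply F[8]=+20.000 → step 9: x=-0.079, v=0.074, θ₁=0.204, ω₁=0.401, θ₂=0.103, ω₂=0.011
apply F[9]=+20.000 → step 10: x=-0.076, v=0.275, θ₁=0.209, ω₁=0.105, θ₂=0.102, ω₂=-0.095
apply F[10]=+20.000 → step 11: x=-0.068, v=0.476, θ₁=0.208, ω₁=-0.185, θ₂=0.099, ω₂=-0.205
apply F[11]=+20.000 → step 12: x=-0.057, v=0.678, θ₁=0.202, ω₁=-0.479, θ₂=0.094, ω₂=-0.315
apply F[12]=+20.000 → step 13: x=-0.041, v=0.882, θ₁=0.189, ω₁=-0.789, θ₂=0.086, ω₂=-0.420
apply F[13]=+20.000 → step 14: x=-0.022, v=1.089, θ₁=0.170, ω₁=-1.124, θ₂=0.077, ω₂=-0.515
apply F[14]=+20.000 → step 15: x=0.002, v=1.301, θ₁=0.144, ω₁=-1.497, θ₂=0.066, ω₂=-0.595
apply F[15]=+20.000 → step 16: x=0.031, v=1.517, θ₁=0.110, ω₁=-1.920, θ₂=0.053, ω₂=-0.654
apply F[16]=+16.302 → step 17: x=0.063, v=1.697, θ₁=0.068, ω₁=-2.295, θ₂=0.040, ω₂=-0.686
apply F[17]=-3.677 → step 18: x=0.096, v=1.650, θ₁=0.023, ω₁=-2.146, θ₂=0.026, ω₂=-0.695
apply F[18]=-11.898 → step 19: x=0.128, v=1.510, θ₁=-0.016, ω₁=-1.806, θ₂=0.012, ω₂=-0.683
apply F[19]=-14.032 → step 20: x=0.156, v=1.350, θ₁=-0.049, ω₁=-1.450, θ₂=-0.001, ω₂=-0.653
apply F[20]=-14.138 → step 21: x=0.182, v=1.193, θ₁=-0.074, ω₁=-1.129, θ₂=-0.014, ω₂=-0.607
apply F[21]=-13.750 → step 22: x=0.204, v=1.044, θ₁=-0.094, ω₁=-0.850, θ₂=-0.025, ω₂=-0.550
max |θ₁| = 0.209 ≤ 0.299 over all 23 states.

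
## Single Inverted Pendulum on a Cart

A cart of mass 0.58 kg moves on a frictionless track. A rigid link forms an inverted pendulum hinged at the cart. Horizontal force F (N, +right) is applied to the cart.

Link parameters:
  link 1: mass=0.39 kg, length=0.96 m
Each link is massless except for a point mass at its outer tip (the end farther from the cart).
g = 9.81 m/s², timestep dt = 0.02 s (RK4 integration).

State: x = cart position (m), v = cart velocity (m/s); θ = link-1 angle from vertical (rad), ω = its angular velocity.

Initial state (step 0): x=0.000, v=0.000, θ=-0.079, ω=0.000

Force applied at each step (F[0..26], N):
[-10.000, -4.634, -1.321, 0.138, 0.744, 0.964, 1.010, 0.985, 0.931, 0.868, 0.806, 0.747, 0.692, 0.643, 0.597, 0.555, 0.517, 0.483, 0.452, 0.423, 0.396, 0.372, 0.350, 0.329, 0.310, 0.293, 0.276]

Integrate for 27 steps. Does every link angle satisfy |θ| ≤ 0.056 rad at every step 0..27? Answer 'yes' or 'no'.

apply F[0]=-10.000 → step 1: x=-0.003, v=-0.333, θ=-0.076, ω=0.330
apply F[1]=-4.634 → step 2: x=-0.011, v=-0.483, θ=-0.068, ω=0.471
apply F[2]=-1.321 → step 3: x=-0.022, v=-0.521, θ=-0.058, ω=0.497
apply F[3]=+0.138 → step 4: x=-0.032, v=-0.509, θ=-0.048, ω=0.474
apply F[4]=+0.744 → step 5: x=-0.042, v=-0.478, θ=-0.039, ω=0.433
apply F[5]=+0.964 → step 6: x=-0.051, v=-0.440, θ=-0.031, ω=0.387
apply F[6]=+1.010 → step 7: x=-0.059, v=-0.402, θ=-0.024, ω=0.341
apply F[7]=+0.985 → step 8: x=-0.067, v=-0.365, θ=-0.017, ω=0.299
apply F[8]=+0.931 → step 9: x=-0.074, v=-0.331, θ=-0.012, ω=0.260
apply F[9]=+0.868 → step 10: x=-0.080, v=-0.300, θ=-0.007, ω=0.226
apply F[10]=+0.806 → step 11: x=-0.086, v=-0.271, θ=-0.003, ω=0.195
apply F[11]=+0.747 → step 12: x=-0.091, v=-0.246, θ=0.001, ω=0.168
apply F[12]=+0.692 → step 13: x=-0.096, v=-0.222, θ=0.004, ω=0.144
apply F[13]=+0.643 → step 14: x=-0.100, v=-0.201, θ=0.007, ω=0.123
apply F[14]=+0.597 → step 15: x=-0.104, v=-0.181, θ=0.009, ω=0.104
apply F[15]=+0.555 → step 16: x=-0.107, v=-0.163, θ=0.011, ω=0.088
apply F[16]=+0.517 → step 17: x=-0.110, v=-0.147, θ=0.013, ω=0.073
apply F[17]=+0.483 → step 18: x=-0.113, v=-0.132, θ=0.014, ω=0.060
apply F[18]=+0.452 → step 19: x=-0.116, v=-0.118, θ=0.015, ω=0.049
apply F[19]=+0.423 → step 20: x=-0.118, v=-0.106, θ=0.016, ω=0.039
apply F[20]=+0.396 → step 21: x=-0.120, v=-0.094, θ=0.017, ω=0.030
apply F[21]=+0.372 → step 22: x=-0.122, v=-0.084, θ=0.017, ω=0.023
apply F[22]=+0.350 → step 23: x=-0.123, v=-0.074, θ=0.017, ω=0.016
apply F[23]=+0.329 → step 24: x=-0.125, v=-0.065, θ=0.018, ω=0.010
apply F[24]=+0.310 → step 25: x=-0.126, v=-0.056, θ=0.018, ω=0.005
apply F[25]=+0.293 → step 26: x=-0.127, v=-0.049, θ=0.018, ω=0.001
apply F[26]=+0.276 → step 27: x=-0.128, v=-0.042, θ=0.018, ω=-0.003
Max |angle| over trajectory = 0.079 rad; bound = 0.056 → exceeded.

Answer: no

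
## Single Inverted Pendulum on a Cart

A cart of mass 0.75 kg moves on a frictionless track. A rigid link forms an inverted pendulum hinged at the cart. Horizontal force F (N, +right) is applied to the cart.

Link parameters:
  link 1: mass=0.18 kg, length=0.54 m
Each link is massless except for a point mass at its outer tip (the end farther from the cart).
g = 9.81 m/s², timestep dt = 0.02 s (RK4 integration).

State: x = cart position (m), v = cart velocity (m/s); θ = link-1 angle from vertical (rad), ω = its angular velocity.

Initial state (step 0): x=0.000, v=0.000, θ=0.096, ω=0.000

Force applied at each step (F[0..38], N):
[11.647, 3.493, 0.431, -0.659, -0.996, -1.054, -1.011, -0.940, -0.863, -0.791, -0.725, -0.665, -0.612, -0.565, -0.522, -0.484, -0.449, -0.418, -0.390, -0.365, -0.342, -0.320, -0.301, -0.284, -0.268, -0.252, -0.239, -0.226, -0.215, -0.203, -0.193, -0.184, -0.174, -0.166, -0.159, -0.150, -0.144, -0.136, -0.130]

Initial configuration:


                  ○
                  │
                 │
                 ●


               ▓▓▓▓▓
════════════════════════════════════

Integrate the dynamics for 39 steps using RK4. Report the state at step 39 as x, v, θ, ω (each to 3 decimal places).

Answer: x=0.105, v=-0.003, θ=-0.014, ω=0.023

Derivation:
apply F[0]=+11.647 → step 1: x=0.003, v=0.306, θ=0.091, ω=-0.529
apply F[1]=+3.493 → step 2: x=0.010, v=0.395, θ=0.079, ω=-0.663
apply F[2]=+0.431 → step 3: x=0.018, v=0.403, θ=0.066, ω=-0.652
apply F[3]=-0.659 → step 4: x=0.026, v=0.383, θ=0.053, ω=-0.593
apply F[4]=-0.996 → step 5: x=0.033, v=0.354, θ=0.042, ω=-0.522
apply F[5]=-1.054 → step 6: x=0.040, v=0.324, θ=0.032, ω=-0.453
apply F[6]=-1.011 → step 7: x=0.046, v=0.296, θ=0.024, ω=-0.391
apply F[7]=-0.940 → step 8: x=0.052, v=0.270, θ=0.017, ω=-0.335
apply F[8]=-0.863 → step 9: x=0.057, v=0.246, θ=0.010, ω=-0.287
apply F[9]=-0.791 → step 10: x=0.062, v=0.225, θ=0.005, ω=-0.244
apply F[10]=-0.725 → step 11: x=0.066, v=0.205, θ=0.001, ω=-0.207
apply F[11]=-0.665 → step 12: x=0.070, v=0.187, θ=-0.003, ω=-0.175
apply F[12]=-0.612 → step 13: x=0.074, v=0.171, θ=-0.006, ω=-0.147
apply F[13]=-0.565 → step 14: x=0.077, v=0.157, θ=-0.009, ω=-0.122
apply F[14]=-0.522 → step 15: x=0.080, v=0.143, θ=-0.011, ω=-0.101
apply F[15]=-0.484 → step 16: x=0.083, v=0.131, θ=-0.013, ω=-0.083
apply F[16]=-0.449 → step 17: x=0.085, v=0.120, θ=-0.015, ω=-0.067
apply F[17]=-0.418 → step 18: x=0.087, v=0.109, θ=-0.016, ω=-0.053
apply F[18]=-0.390 → step 19: x=0.089, v=0.100, θ=-0.017, ω=-0.041
apply F[19]=-0.365 → step 20: x=0.091, v=0.091, θ=-0.018, ω=-0.031
apply F[20]=-0.342 → step 21: x=0.093, v=0.082, θ=-0.018, ω=-0.022
apply F[21]=-0.320 → step 22: x=0.095, v=0.075, θ=-0.018, ω=-0.015
apply F[22]=-0.301 → step 23: x=0.096, v=0.068, θ=-0.019, ω=-0.008
apply F[23]=-0.284 → step 24: x=0.097, v=0.061, θ=-0.019, ω=-0.003
apply F[24]=-0.268 → step 25: x=0.099, v=0.055, θ=-0.019, ω=0.002
apply F[25]=-0.252 → step 26: x=0.100, v=0.049, θ=-0.019, ω=0.006
apply F[26]=-0.239 → step 27: x=0.100, v=0.043, θ=-0.019, ω=0.010
apply F[27]=-0.226 → step 28: x=0.101, v=0.038, θ=-0.018, ω=0.012
apply F[28]=-0.215 → step 29: x=0.102, v=0.033, θ=-0.018, ω=0.015
apply F[29]=-0.203 → step 30: x=0.103, v=0.029, θ=-0.018, ω=0.017
apply F[30]=-0.193 → step 31: x=0.103, v=0.024, θ=-0.017, ω=0.018
apply F[31]=-0.184 → step 32: x=0.104, v=0.020, θ=-0.017, ω=0.020
apply F[32]=-0.174 → step 33: x=0.104, v=0.016, θ=-0.017, ω=0.021
apply F[33]=-0.166 → step 34: x=0.104, v=0.013, θ=-0.016, ω=0.022
apply F[34]=-0.159 → step 35: x=0.104, v=0.009, θ=-0.016, ω=0.022
apply F[35]=-0.150 → step 36: x=0.105, v=0.006, θ=-0.015, ω=0.023
apply F[36]=-0.144 → step 37: x=0.105, v=0.003, θ=-0.015, ω=0.023
apply F[37]=-0.136 → step 38: x=0.105, v=-0.000, θ=-0.014, ω=0.023
apply F[38]=-0.130 → step 39: x=0.105, v=-0.003, θ=-0.014, ω=0.023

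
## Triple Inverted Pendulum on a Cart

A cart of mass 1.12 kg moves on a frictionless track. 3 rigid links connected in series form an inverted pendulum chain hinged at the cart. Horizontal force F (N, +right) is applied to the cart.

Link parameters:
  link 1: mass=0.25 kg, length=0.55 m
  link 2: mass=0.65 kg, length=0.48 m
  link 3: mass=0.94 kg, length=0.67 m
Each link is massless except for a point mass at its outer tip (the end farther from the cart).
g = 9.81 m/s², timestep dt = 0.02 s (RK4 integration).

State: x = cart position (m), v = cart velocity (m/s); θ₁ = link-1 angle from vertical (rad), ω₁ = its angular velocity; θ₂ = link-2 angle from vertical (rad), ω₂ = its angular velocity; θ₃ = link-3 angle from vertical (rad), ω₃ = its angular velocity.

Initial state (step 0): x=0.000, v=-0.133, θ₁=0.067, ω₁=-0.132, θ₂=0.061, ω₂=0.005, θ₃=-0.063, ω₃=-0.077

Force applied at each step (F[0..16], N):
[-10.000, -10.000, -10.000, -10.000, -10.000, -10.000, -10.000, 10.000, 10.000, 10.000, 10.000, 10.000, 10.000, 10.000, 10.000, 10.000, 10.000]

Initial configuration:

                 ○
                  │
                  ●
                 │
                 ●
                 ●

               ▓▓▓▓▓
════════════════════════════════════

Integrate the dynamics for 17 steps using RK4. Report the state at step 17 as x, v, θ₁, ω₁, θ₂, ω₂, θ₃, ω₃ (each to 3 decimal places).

apply F[0]=-10.000 → step 1: x=-0.005, v=-0.331, θ₁=0.068, ω₁=0.263, θ₂=0.062, ω₂=0.056, θ₃=-0.065, ω₃=-0.158
apply F[1]=-10.000 → step 2: x=-0.013, v=-0.531, θ₁=0.078, ω₁=0.671, θ₂=0.063, ω₂=0.096, θ₃=-0.069, ω₃=-0.240
apply F[2]=-10.000 → step 3: x=-0.026, v=-0.732, θ₁=0.095, ω₁=1.107, θ₂=0.065, ω₂=0.108, θ₃=-0.075, ω₃=-0.321
apply F[3]=-10.000 → step 4: x=-0.043, v=-0.937, θ₁=0.122, ω₁=1.585, θ₂=0.067, ω₂=0.078, θ₃=-0.082, ω₃=-0.398
apply F[4]=-10.000 → step 5: x=-0.063, v=-1.142, θ₁=0.159, ω₁=2.102, θ₂=0.068, ω₂=0.001, θ₃=-0.091, ω₃=-0.464
apply F[5]=-10.000 → step 6: x=-0.088, v=-1.345, θ₁=0.206, ω₁=2.635, θ₂=0.067, ω₂=-0.103, θ₃=-0.101, ω₃=-0.513
apply F[6]=-10.000 → step 7: x=-0.117, v=-1.540, θ₁=0.264, ω₁=3.141, θ₂=0.064, ω₂=-0.189, θ₃=-0.111, ω₃=-0.539
apply F[7]=+10.000 → step 8: x=-0.147, v=-1.401, θ₁=0.328, ω₁=3.216, θ₂=0.058, ω₂=-0.442, θ₃=-0.122, ω₃=-0.590
apply F[8]=+10.000 → step 9: x=-0.173, v=-1.262, θ₁=0.393, ω₁=3.326, θ₂=0.046, ω₂=-0.724, θ₃=-0.135, ω₃=-0.632
apply F[9]=+10.000 → step 10: x=-0.197, v=-1.119, θ₁=0.461, ω₁=3.444, θ₂=0.029, ω₂=-1.007, θ₃=-0.148, ω₃=-0.663
apply F[10]=+10.000 → step 11: x=-0.218, v=-0.972, θ₁=0.531, ω₁=3.556, θ₂=0.006, ω₂=-1.275, θ₃=-0.161, ω₃=-0.684
apply F[11]=+10.000 → step 12: x=-0.236, v=-0.820, θ₁=0.603, ω₁=3.654, θ₂=-0.022, ω₂=-1.517, θ₃=-0.175, ω₃=-0.697
apply F[12]=+10.000 → step 13: x=-0.251, v=-0.664, θ₁=0.677, ω₁=3.739, θ₂=-0.055, ω₂=-1.733, θ₃=-0.189, ω₃=-0.704
apply F[13]=+10.000 → step 14: x=-0.262, v=-0.504, θ₁=0.752, ω₁=3.815, θ₂=-0.091, ω₂=-1.922, θ₃=-0.203, ω₃=-0.708
apply F[14]=+10.000 → step 15: x=-0.271, v=-0.342, θ₁=0.829, ω₁=3.886, θ₂=-0.131, ω₂=-2.087, θ₃=-0.217, ω₃=-0.709
apply F[15]=+10.000 → step 16: x=-0.276, v=-0.177, θ₁=0.908, ω₁=3.956, θ₂=-0.174, ω₂=-2.231, θ₃=-0.231, ω₃=-0.709
apply F[16]=+10.000 → step 17: x=-0.278, v=-0.010, θ₁=0.988, ω₁=4.029, θ₂=-0.220, ω₂=-2.355, θ₃=-0.246, ω₃=-0.708

Answer: x=-0.278, v=-0.010, θ₁=0.988, ω₁=4.029, θ₂=-0.220, ω₂=-2.355, θ₃=-0.246, ω₃=-0.708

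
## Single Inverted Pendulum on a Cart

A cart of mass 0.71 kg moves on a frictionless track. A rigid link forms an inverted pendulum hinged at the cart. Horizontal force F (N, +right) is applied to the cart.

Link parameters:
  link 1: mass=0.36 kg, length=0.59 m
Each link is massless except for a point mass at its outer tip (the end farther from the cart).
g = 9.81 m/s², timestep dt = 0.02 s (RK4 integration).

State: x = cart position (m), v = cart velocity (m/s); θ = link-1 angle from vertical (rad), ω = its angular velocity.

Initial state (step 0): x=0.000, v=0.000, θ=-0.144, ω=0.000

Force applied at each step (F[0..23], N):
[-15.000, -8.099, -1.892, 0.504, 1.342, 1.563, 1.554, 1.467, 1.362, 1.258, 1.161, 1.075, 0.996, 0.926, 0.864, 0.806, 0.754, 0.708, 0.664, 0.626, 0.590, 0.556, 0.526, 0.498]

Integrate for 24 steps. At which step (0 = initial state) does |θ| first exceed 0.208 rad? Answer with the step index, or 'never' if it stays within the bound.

apply F[0]=-15.000 → step 1: x=-0.004, v=-0.405, θ=-0.138, ω=0.632
apply F[1]=-8.099 → step 2: x=-0.014, v=-0.619, θ=-0.122, ω=0.948
apply F[2]=-1.892 → step 3: x=-0.027, v=-0.661, θ=-0.103, ω=0.983
apply F[3]=+0.504 → step 4: x=-0.040, v=-0.638, θ=-0.084, ω=0.913
apply F[4]=+1.342 → step 5: x=-0.052, v=-0.594, θ=-0.066, ω=0.813
apply F[5]=+1.563 → step 6: x=-0.064, v=-0.544, θ=-0.051, ω=0.709
apply F[6]=+1.554 → step 7: x=-0.074, v=-0.496, θ=-0.038, ω=0.613
apply F[7]=+1.467 → step 8: x=-0.084, v=-0.452, θ=-0.027, ω=0.527
apply F[8]=+1.362 → step 9: x=-0.092, v=-0.411, θ=-0.017, ω=0.452
apply F[9]=+1.258 → step 10: x=-0.100, v=-0.374, θ=-0.008, ω=0.385
apply F[10]=+1.161 → step 11: x=-0.107, v=-0.341, θ=-0.001, ω=0.328
apply F[11]=+1.075 → step 12: x=-0.114, v=-0.311, θ=0.005, ω=0.277
apply F[12]=+0.996 → step 13: x=-0.120, v=-0.284, θ=0.010, ω=0.233
apply F[13]=+0.926 → step 14: x=-0.125, v=-0.259, θ=0.014, ω=0.195
apply F[14]=+0.864 → step 15: x=-0.130, v=-0.236, θ=0.018, ω=0.162
apply F[15]=+0.806 → step 16: x=-0.135, v=-0.215, θ=0.021, ω=0.133
apply F[16]=+0.754 → step 17: x=-0.139, v=-0.196, θ=0.023, ω=0.108
apply F[17]=+0.708 → step 18: x=-0.142, v=-0.179, θ=0.025, ω=0.086
apply F[18]=+0.664 → step 19: x=-0.146, v=-0.163, θ=0.026, ω=0.067
apply F[19]=+0.626 → step 20: x=-0.149, v=-0.148, θ=0.028, ω=0.051
apply F[20]=+0.590 → step 21: x=-0.152, v=-0.134, θ=0.029, ω=0.037
apply F[21]=+0.556 → step 22: x=-0.154, v=-0.121, θ=0.029, ω=0.025
apply F[22]=+0.526 → step 23: x=-0.157, v=-0.109, θ=0.030, ω=0.014
apply F[23]=+0.498 → step 24: x=-0.159, v=-0.098, θ=0.030, ω=0.006
max |θ| = 0.144 ≤ 0.208 over all 25 states.

Answer: never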